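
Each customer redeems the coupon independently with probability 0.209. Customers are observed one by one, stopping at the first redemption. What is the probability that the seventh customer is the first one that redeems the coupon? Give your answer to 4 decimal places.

Geometric (trials to first success), p = 0.209.
P(Y = 7) = (1−p)^6 · p = 0.24494 · 0.209 = 0.051192

0.0512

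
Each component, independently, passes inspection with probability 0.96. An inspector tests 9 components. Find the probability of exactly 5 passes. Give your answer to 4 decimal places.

X ~ Binomial(n=9, p=0.96).
P(X=5) = C(9,5) · p^5 · (1−p)^4
= 126 · 0.81537 · 2.56e-06 = 0.000263

0.0003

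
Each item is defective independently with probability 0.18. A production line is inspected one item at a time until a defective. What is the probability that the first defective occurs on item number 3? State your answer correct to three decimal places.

Geometric (trials to first success), p = 0.18.
P(Y = 3) = (1−p)^2 · p = 0.6724 · 0.18 = 0.12103

0.121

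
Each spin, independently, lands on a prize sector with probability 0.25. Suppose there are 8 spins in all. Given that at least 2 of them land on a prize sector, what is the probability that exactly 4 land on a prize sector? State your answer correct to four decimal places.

0.1367

X ~ Binomial(8, 0.25). Want P(X=4 | X≥2) = P(X=4) / P(X≥2).
P(X=4) = C(8,4)·0.25^4·0.75^4 = 0.086517
P(X≥2) = 1 − 0.100113 − 0.266968 = 0.632919
Ratio = 0.086517 / 0.632919 = 0.136696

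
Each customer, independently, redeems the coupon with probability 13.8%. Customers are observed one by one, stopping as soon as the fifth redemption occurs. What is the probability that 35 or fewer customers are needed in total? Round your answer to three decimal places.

0.540

Finishing within 35 customers ⇔ at least 5 successes in the first 35. With X ~ Binomial(35, 0.138), P(Y ≤ 35) = 1 − P(X ≤ 4).
  k=0: C(35,0)·0.138^0·0.862^35 = 0.00553
  k=1: C(35,1)·0.138^1·0.862^34 = 0.03099
  k=2: C(35,2)·0.138^2·0.862^33 = 0.08434
  k=3: C(35,3)·0.138^3·0.862^32 = 0.14852
  k=4: C(35,4)·0.138^4·0.862^31 = 0.19021
1 − 0.45959 = 0.54041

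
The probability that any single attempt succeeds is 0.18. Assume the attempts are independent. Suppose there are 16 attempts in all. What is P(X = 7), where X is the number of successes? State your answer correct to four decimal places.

X ~ Binomial(n=16, p=0.18).
P(X=7) = C(16,7) · p^7 · (1−p)^9
= 11440 · 6.1222e-06 · 0.16762 = 0.011740

0.0117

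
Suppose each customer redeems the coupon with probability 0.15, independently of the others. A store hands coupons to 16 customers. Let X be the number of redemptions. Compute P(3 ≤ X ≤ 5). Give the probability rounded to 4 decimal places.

X ~ Binomial(16, 0.15); P(3 ≤ X ≤ 5) = Σ C(16,k) p^k (1−p)^(16−k) over k:
  k=3: C(16,3)·0.15^3·0.85^13 = 0.228511
  k=4: C(16,4)·0.15^4·0.85^12 = 0.131058
  k=5: C(16,5)·0.15^5·0.85^11 = 0.055507
Total = 0.415076

0.4151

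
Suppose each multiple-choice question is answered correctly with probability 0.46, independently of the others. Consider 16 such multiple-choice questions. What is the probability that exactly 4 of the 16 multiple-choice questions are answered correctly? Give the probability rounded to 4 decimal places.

0.0501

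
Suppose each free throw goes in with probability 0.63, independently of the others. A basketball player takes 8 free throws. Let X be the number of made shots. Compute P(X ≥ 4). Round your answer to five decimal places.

0.86925

X ~ Binomial(8, 0.63); P(X ≥ 4) = Σ C(8,k) p^k (1−p)^(8−k) over k:
  k=4: C(8,4)·0.63^4·0.37^4 = 0.2066651
  k=5: C(8,5)·0.63^5·0.37^3 = 0.2815114
  k=6: C(8,6)·0.63^6·0.37^2 = 0.2396651
  k=7: C(8,7)·0.63^7·0.37^1 = 0.1165938
  k=8: C(8,8)·0.63^8·0.37^0 = 0.0248156
Total = 0.8692510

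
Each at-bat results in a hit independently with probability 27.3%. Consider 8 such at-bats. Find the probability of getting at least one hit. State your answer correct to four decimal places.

P(at least one) = 1 − P(none) = 1 − (1 − 0.273)^8
= 1 − 0.078032 = 0.921968

0.9220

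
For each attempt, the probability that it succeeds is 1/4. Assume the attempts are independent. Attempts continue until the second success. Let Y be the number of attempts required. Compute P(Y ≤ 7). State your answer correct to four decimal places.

0.5551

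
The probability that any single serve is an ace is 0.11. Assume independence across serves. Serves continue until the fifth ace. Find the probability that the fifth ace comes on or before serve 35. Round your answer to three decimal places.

0.340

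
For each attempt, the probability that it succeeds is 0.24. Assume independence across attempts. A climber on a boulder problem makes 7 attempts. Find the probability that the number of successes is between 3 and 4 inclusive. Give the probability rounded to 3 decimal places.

0.212

X ~ Binomial(7, 0.24); P(3 ≤ X ≤ 4) = Σ C(7,k) p^k (1−p)^(7−k) over k:
  k=3: C(7,3)·0.24^3·0.76^4 = 0.16142
  k=4: C(7,4)·0.24^4·0.76^3 = 0.05097
Total = 0.21239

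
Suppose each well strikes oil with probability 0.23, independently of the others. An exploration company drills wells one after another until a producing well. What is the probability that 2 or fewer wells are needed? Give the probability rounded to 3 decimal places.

0.407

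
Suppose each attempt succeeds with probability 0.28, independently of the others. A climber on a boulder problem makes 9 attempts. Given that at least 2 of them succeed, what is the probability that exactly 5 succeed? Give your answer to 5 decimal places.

X ~ Binomial(9, 0.28). Want P(X=5 | X≥2) = P(X=5) / P(X≥2).
P(X=5) = C(9,5)·0.28^5·0.72^4 = 0.0582761
P(X≥2) = 1 − 0.0519987 − 0.1819954 = 0.7660059
Ratio = 0.0582761 / 0.7660059 = 0.0760779

0.07608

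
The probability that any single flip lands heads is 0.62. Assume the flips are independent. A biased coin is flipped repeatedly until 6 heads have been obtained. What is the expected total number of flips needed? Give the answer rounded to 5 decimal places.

Y = total flips until the sixth success; negative binomial with r=6, p=0.62.
E[Y] = r / p = 6 / 0.62 = 9.6774194

9.67742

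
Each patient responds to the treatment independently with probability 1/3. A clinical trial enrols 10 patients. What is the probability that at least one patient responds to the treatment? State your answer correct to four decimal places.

P(at least one) = 1 − P(none) = 1 − (1 − 0.333333)^10
= 1 − 0.017342 = 0.982658

0.9827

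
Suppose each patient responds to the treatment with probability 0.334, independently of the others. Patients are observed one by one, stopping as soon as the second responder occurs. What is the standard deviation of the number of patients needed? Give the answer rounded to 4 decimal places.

3.4555

Y = total patients until the second success; negative binomial with r=2, p=0.334.
SD(Y) = √[r(1−p)/p²] = √(11.940191) = 3.455458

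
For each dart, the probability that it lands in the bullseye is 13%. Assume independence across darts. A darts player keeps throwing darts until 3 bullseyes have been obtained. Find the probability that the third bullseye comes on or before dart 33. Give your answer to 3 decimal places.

Finishing within 33 darts ⇔ at least 3 successes in the first 33. With X ~ Binomial(33, 0.13), P(Y ≤ 33) = 1 − P(X ≤ 2).
  k=0: C(33,0)·0.13^0·0.87^33 = 0.01010
  k=1: C(33,1)·0.13^1·0.87^32 = 0.04978
  k=2: C(33,2)·0.13^2·0.87^31 = 0.11902
1 − 0.17890 = 0.82110

0.821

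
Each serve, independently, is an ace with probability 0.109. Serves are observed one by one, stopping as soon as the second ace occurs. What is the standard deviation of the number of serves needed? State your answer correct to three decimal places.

12.247

Y = total serves until the second success; negative binomial with r=2, p=0.109.
SD(Y) = √[r(1−p)/p²] = √(149.98737) = 12.24693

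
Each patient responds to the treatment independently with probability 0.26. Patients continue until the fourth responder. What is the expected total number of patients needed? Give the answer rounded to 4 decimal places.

15.3846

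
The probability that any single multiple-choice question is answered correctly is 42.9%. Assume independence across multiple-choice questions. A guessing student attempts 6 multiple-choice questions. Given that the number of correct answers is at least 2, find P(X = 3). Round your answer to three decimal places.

X ~ Binomial(6, 0.429). Want P(X=3 | X≥2) = P(X=3) / P(X≥2).
P(X=3) = C(6,3)·0.429^3·0.571^3 = 0.29397
P(X≥2) = 1 − 0.03466 − 0.15624 = 0.80910
Ratio = 0.29397 / 0.80910 = 0.36333

0.363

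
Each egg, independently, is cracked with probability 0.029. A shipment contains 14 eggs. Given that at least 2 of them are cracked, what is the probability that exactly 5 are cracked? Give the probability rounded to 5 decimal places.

X ~ Binomial(14, 0.029). Want P(X=5 | X≥2) = P(X=5) / P(X≥2).
P(X=5) = C(14,5)·0.029^5·0.971^9 = 0.0000315
P(X≥2) = 1 − 0.6623221 − 0.2769338 = 0.0607441
Ratio = 0.0000315 / 0.0607441 = 0.0005187

0.00052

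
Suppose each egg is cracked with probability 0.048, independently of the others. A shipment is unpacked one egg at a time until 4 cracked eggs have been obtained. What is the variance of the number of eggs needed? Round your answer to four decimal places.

1652.7778

Y = total eggs until the fourth success; negative binomial with r=4, p=0.048.
Var(Y) = r(1−p)/p² = 4·0.952 / 0.048² = 1652.777778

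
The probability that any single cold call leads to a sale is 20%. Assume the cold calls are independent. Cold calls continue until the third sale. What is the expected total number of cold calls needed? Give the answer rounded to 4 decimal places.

Y = total cold calls until the third success; negative binomial with r=3, p=0.20.
E[Y] = r / p = 3 / 0.20 = 15.000000

15.0000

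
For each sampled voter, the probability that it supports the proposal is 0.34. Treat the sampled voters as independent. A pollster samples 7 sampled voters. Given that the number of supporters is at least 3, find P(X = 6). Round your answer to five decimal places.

X ~ Binomial(7, 0.34). Want P(X=6 | X≥3) = P(X=6) / P(X≥3).
P(X=6) = C(7,6)·0.34^6·0.66^1 = 0.0071370
P(X≥3) = 1 − 0.0545516 − 0.1967164 − 0.3040163 = 0.4447157
Ratio = 0.0071370 / 0.4447157 = 0.0160484

0.01605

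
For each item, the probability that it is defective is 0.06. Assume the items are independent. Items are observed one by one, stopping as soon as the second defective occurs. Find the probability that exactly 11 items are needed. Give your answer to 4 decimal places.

Y = trial on which the second success occurs; negative binomial, r=2, p=0.06.
P(Y=11) = C(10,1) · p^2 · (1−p)^9
= 10 · 0.0036 · 0.57299 = 0.020628

0.0206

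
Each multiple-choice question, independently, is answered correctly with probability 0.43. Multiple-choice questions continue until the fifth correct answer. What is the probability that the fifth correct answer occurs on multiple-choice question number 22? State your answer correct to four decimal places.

0.0062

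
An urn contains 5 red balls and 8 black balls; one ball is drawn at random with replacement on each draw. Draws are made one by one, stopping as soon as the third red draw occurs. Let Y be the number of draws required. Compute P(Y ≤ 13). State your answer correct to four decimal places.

Finishing within 13 draws ⇔ at least 3 successes in the first 13. With X ~ Binomial(13, 0.384615), P(Y ≤ 13) = 1 − P(X ≤ 2).
  k=0: C(13,0)·0.384615^0·0.615385^13 = 0.001815
  k=1: C(13,1)·0.384615^1·0.615385^12 = 0.014748
  k=2: C(13,2)·0.384615^2·0.615385^11 = 0.055305
1 − 0.071868 = 0.928132

0.9281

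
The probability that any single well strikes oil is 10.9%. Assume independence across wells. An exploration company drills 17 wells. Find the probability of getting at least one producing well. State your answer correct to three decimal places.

P(at least one) = 1 − P(none) = 1 − (1 − 0.109)^17
= 1 − 0.14058 = 0.85942

0.859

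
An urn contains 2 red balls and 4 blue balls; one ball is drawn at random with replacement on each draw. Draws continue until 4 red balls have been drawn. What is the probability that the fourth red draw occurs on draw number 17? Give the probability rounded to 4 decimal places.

0.0355

Y = trial on which the fourth success occurs; negative binomial, r=4, p=0.333333.
P(Y=17) = C(16,3) · p^4 · (1−p)^13
= 560 · 0.012346 · 0.0051382 = 0.035524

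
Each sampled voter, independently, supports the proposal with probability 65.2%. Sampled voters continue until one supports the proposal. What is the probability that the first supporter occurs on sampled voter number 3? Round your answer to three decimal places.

Geometric (trials to first success), p = 0.652.
P(Y = 3) = (1−p)^2 · p = 0.1211 · 0.652 = 0.07896

0.079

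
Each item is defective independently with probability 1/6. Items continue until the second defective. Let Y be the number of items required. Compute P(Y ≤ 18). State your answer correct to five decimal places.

0.82722

Finishing within 18 items ⇔ at least 2 successes in the first 18. With X ~ Binomial(18, 0.166667), P(Y ≤ 18) = 1 − P(X ≤ 1).
  k=0: C(18,0)·0.166667^0·0.833333^18 = 0.0375610
  k=1: C(18,1)·0.166667^1·0.833333^17 = 0.1352197
1 − 0.1727808 = 0.8272192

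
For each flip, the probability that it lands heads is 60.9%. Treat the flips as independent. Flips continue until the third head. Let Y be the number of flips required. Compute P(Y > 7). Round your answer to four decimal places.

0.0878

Needing more than 7 flips ⇔ fewer than 3 successes in the first 7. With X ~ Binomial(7, 0.609), P(Y > 7) = P(X ≤ 2).
  k=0: C(7,0)·0.609^0·0.391^7 = 0.001397
  k=1: C(7,1)·0.609^1·0.391^6 = 0.015233
  k=2: C(7,2)·0.609^2·0.391^5 = 0.071177
P(X ≤ 2) = 0.087806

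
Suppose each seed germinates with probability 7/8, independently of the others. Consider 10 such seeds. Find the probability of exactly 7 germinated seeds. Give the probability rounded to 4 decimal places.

X ~ Binomial(n=10, p=0.875).
P(X=7) = C(10,7) · p^7 · (1−p)^3
= 120 · 0.3927 · 0.0019531 = 0.092038

0.0920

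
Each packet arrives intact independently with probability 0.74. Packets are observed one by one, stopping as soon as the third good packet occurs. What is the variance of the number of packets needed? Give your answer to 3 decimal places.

1.424

Y = total packets until the third success; negative binomial with r=3, p=0.74.
Var(Y) = r(1−p)/p² = 3·0.26 / 0.74² = 1.42440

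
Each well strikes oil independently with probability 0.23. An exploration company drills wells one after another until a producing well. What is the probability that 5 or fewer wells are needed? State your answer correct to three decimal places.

0.729

Y = number of wells to the first success; geometric, p = 0.23.
P(Y ≤ 5) = 1 − (1−p)^5 = 1 − 0.27068 = 0.72932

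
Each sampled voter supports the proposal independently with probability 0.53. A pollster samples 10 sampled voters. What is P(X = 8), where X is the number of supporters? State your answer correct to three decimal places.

X ~ Binomial(n=10, p=0.53).
P(X=8) = C(10,8) · p^8 · (1−p)^2
= 45 · 0.006226 · 0.2209 = 0.06189

0.062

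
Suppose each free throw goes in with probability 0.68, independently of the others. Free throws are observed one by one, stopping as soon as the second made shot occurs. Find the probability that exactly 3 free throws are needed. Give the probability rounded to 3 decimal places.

0.296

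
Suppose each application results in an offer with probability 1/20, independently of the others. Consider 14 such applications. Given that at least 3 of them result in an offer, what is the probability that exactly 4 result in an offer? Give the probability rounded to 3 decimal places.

X ~ Binomial(14, 0.05). Want P(X=4 | X≥3) = P(X=4) / P(X≥3).
P(X=4) = C(14,4)·0.05^4·0.95^10 = 0.00375
P(X≥3) = 1 − 0.48767 − 0.35934 − 0.12293 = 0.03005
Ratio = 0.00375 / 0.03005 = 0.12464

0.125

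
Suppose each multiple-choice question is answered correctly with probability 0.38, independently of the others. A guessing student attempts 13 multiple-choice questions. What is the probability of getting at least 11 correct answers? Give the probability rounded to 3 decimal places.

X ~ Binomial(13, 0.38); P(X ≥ 11) = Σ C(13,k) p^k (1−p)^(13−k) over k:
  k=11: C(13,11)·0.38^11·0.62^2 = 0.00072
  k=12: C(13,12)·0.38^12·0.62^1 = 0.00007
  k=13: C(13,13)·0.38^13·0.62^0 = 0.00000
Total = 0.00079

0.001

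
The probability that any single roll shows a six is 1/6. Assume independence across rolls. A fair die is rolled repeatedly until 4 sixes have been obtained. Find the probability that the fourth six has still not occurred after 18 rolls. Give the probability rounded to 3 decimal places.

0.648

Needing more than 18 rolls ⇔ fewer than 4 successes in the first 18. With X ~ Binomial(18, 0.166667), P(Y > 18) = P(X ≤ 3).
  k=0: C(18,0)·0.166667^0·0.833333^18 = 0.03756
  k=1: C(18,1)·0.166667^1·0.833333^17 = 0.13522
  k=2: C(18,2)·0.166667^2·0.833333^16 = 0.22987
  k=3: C(18,3)·0.166667^3·0.833333^15 = 0.24520
P(X ≤ 3) = 0.64785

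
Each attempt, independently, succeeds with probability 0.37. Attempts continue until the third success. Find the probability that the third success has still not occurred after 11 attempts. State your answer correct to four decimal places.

Needing more than 11 attempts ⇔ fewer than 3 successes in the first 11. With X ~ Binomial(11, 0.37), P(Y > 11) = P(X ≤ 2).
  k=0: C(11,0)·0.37^0·0.63^11 = 0.006205
  k=1: C(11,1)·0.37^1·0.63^10 = 0.040087
  k=2: C(11,2)·0.37^2·0.63^9 = 0.117715
P(X ≤ 2) = 0.164007

0.1640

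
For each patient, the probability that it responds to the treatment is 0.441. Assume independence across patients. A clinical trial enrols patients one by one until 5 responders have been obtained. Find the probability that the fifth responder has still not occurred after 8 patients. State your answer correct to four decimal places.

0.7565

Needing more than 8 patients ⇔ fewer than 5 successes in the first 8. With X ~ Binomial(8, 0.441), P(Y > 8) = P(X ≤ 4).
  k=0: C(8,0)·0.441^0·0.559^8 = 0.009534
  k=1: C(8,1)·0.441^1·0.559^7 = 0.060174
  k=2: C(8,2)·0.441^2·0.559^6 = 0.166152
  k=3: C(8,3)·0.441^3·0.559^5 = 0.262158
  k=4: C(8,4)·0.441^4·0.559^4 = 0.258523
P(X ≤ 4) = 0.756542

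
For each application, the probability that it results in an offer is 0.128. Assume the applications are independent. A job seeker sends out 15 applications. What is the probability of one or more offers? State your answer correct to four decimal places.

P(at least one) = 1 − P(none) = 1 − (1 − 0.128)^15
= 1 − 0.128158 = 0.871842

0.8718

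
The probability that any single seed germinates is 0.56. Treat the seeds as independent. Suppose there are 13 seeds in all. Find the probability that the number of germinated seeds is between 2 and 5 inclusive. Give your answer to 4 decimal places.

0.1596

X ~ Binomial(13, 0.56); P(2 ≤ X ≤ 5) = Σ C(13,k) p^k (1−p)^(13−k) over k:
  k=2: C(13,2)·0.56^2·0.44^11 = 0.002927
  k=3: C(13,3)·0.56^3·0.44^10 = 0.013660
  k=4: C(13,4)·0.56^4·0.44^9 = 0.043464
  k=5: C(13,5)·0.56^5·0.44^8 = 0.099573
Total = 0.159624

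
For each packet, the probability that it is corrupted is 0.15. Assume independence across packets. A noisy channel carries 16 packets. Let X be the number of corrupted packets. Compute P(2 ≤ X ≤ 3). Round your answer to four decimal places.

X ~ Binomial(16, 0.15); P(2 ≤ X ≤ 3) = Σ C(16,k) p^k (1−p)^(16−k) over k:
  k=2: C(16,2)·0.15^2·0.85^14 = 0.277478
  k=3: C(16,3)·0.15^3·0.85^13 = 0.228511
Total = 0.505989

0.5060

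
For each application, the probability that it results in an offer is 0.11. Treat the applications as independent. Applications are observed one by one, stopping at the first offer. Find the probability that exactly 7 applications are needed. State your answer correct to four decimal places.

0.0547

Geometric (trials to first success), p = 0.11.
P(Y = 7) = (1−p)^6 · p = 0.49698 · 0.11 = 0.054668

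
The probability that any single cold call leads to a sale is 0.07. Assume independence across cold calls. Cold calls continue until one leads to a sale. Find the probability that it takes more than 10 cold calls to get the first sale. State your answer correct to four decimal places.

Y = number of cold calls to the first success; geometric, p = 0.07.
P(Y > 10) = P(first 10 all fail) = (1−p)^10 = 0.483982

0.4840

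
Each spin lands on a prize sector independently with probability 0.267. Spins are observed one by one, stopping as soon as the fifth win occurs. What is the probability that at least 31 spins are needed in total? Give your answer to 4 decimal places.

0.0672

Needing more than 30 spins ⇔ fewer than 5 successes in the first 30. With X ~ Binomial(30, 0.267), P(Y > 30) = P(X ≤ 4).
  k=0: C(30,0)·0.267^0·0.733^30 = 0.000090
  k=1: C(30,1)·0.267^1·0.733^29 = 0.000981
  k=2: C(30,2)·0.267^2·0.733^28 = 0.005181
  k=3: C(30,3)·0.267^3·0.733^27 = 0.017614
  k=4: C(30,4)·0.267^4·0.733^26 = 0.043309
P(X ≤ 4) = 0.067175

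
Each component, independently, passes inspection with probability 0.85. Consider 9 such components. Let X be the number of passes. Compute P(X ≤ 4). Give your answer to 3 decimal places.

0.006

X ~ Binomial(9, 0.85); P(X ≤ 4) = Σ C(9,k) p^k (1−p)^(9−k) over k:
  k=0: C(9,0)·0.85^0·0.15^9 = 0.00000
  k=1: C(9,1)·0.85^1·0.15^8 = 0.00000
  k=2: C(9,2)·0.85^2·0.15^7 = 0.00004
  k=3: C(9,3)·0.85^3·0.15^6 = 0.00059
  k=4: C(9,4)·0.85^4·0.15^5 = 0.00499
Total = 0.00563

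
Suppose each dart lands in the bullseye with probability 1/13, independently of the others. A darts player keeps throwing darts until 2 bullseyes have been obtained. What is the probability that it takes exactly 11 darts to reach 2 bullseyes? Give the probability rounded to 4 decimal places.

Y = trial on which the second success occurs; negative binomial, r=2, p=0.076923.
P(Y=11) = C(10,1) · p^2 · (1−p)^9
= 10 · 0.0059172 · 0.48657 = 0.028791

0.0288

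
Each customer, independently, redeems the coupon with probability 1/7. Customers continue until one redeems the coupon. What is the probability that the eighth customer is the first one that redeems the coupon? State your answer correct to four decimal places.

0.0486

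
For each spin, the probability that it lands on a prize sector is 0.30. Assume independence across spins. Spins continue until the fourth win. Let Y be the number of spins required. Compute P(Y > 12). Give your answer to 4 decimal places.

0.4925

Needing more than 12 spins ⇔ fewer than 4 successes in the first 12. With X ~ Binomial(12, 0.30), P(Y > 12) = P(X ≤ 3).
  k=0: C(12,0)·0.30^0·0.70^12 = 0.013841
  k=1: C(12,1)·0.30^1·0.70^11 = 0.071184
  k=2: C(12,2)·0.30^2·0.70^10 = 0.167790
  k=3: C(12,3)·0.30^3·0.70^9 = 0.239700
P(X ≤ 3) = 0.492516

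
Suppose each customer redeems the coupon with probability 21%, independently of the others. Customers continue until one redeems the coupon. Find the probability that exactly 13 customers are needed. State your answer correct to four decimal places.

0.0124

Geometric (trials to first success), p = 0.21.
P(Y = 13) = (1−p)^12 · p = 0.059092 · 0.21 = 0.012409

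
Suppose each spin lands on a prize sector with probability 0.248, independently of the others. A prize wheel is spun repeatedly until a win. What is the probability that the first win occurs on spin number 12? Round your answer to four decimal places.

0.0108

Geometric (trials to first success), p = 0.248.
P(Y = 12) = (1−p)^11 · p = 0.043491 · 0.248 = 0.010786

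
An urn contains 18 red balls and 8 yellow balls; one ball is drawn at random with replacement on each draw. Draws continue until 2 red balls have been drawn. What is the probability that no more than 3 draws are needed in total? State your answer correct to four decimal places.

Finishing within 3 draws ⇔ at least 2 successes in the first 3. With X ~ Binomial(3, 0.692308), P(Y ≤ 3) = 1 − P(X ≤ 1).
  k=0: C(3,0)·0.692308^0·0.307692^3 = 0.029131
  k=1: C(3,1)·0.692308^1·0.307692^2 = 0.196632
1 − 0.225762 = 0.774238

0.7742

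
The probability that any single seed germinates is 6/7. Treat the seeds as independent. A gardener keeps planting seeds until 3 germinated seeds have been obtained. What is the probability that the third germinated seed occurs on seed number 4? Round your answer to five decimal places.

Y = trial on which the third success occurs; negative binomial, r=3, p=0.857143.
P(Y=4) = C(3,2) · p^3 · (1−p)^1
= 3 · 0.62974 · 0.14286 = 0.2698875

0.26989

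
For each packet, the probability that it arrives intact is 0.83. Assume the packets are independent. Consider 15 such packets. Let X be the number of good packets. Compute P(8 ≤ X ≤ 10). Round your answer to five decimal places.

X ~ Binomial(15, 0.83); P(8 ≤ X ≤ 10) = Σ C(15,k) p^k (1−p)^(15−k) over k:
  k=8: C(15,8)·0.83^8·0.17^7 = 0.0059472
  k=9: C(15,9)·0.83^9·0.17^6 = 0.0225840
  k=10: C(15,10)·0.83^10·0.17^5 = 0.0661578
Total = 0.0946890

0.09469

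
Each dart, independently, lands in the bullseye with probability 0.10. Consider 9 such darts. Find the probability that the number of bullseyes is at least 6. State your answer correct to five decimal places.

X ~ Binomial(9, 0.10); P(X ≥ 6) = Σ C(9,k) p^k (1−p)^(9−k) over k:
  k=6: C(9,6)·0.10^6·0.90^3 = 0.0000612
  k=7: C(9,7)·0.10^7·0.90^2 = 0.0000029
  k=8: C(9,8)·0.10^8·0.90^1 = 0.0000001
  k=9: C(9,9)·0.10^9·0.90^0 = 0.0000000
Total = 0.0000642

0.00006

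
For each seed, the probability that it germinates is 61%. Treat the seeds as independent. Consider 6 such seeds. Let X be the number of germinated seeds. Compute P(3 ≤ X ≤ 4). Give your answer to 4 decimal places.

0.5852

X ~ Binomial(6, 0.61); P(3 ≤ X ≤ 4) = Σ C(6,k) p^k (1−p)^(6−k) over k:
  k=3: C(6,3)·0.61^3·0.39^3 = 0.269286
  k=4: C(6,4)·0.61^4·0.39^2 = 0.315893
Total = 0.585179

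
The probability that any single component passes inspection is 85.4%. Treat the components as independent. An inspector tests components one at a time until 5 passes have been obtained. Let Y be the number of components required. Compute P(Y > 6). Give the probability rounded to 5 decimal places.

Needing more than 6 components ⇔ fewer than 5 successes in the first 6. With X ~ Binomial(6, 0.854), P(Y > 6) = P(X ≤ 4).
  k=0: C(6,0)·0.854^0·0.146^6 = 0.0000097
  k=1: C(6,1)·0.854^1·0.146^5 = 0.0003399
  k=2: C(6,2)·0.854^2·0.146^4 = 0.0049707
  k=3: C(6,3)·0.854^3·0.146^3 = 0.0387670
  k=4: C(6,4)·0.854^4·0.146^2 = 0.1700703
P(X ≤ 4) = 0.2141576

0.21416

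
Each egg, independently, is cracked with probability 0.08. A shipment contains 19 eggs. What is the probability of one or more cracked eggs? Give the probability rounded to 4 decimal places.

0.7949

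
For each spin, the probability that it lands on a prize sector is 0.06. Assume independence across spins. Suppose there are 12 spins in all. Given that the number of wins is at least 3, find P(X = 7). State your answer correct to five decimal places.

0.00005

X ~ Binomial(12, 0.06). Want P(X=7 | X≥3) = P(X=7) / P(X≥3).
P(X=7) = C(12,7)·0.06^7·0.94^5 = 0.0000016
P(X≥3) = 1 − 0.4759203 − 0.3645347 − 0.1279750 = 0.0315700
Ratio = 0.0000016 / 0.0315700 = 0.0000515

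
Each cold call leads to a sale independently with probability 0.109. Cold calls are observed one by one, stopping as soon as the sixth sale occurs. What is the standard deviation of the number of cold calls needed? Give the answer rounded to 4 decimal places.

Y = total cold calls until the sixth success; negative binomial with r=6, p=0.109.
SD(Y) = √[r(1−p)/p²] = √(449.962124) = 21.212311

21.2123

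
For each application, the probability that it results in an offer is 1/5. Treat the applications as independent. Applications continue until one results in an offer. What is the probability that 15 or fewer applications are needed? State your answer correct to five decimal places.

Y = number of applications to the first success; geometric, p = 0.20.
P(Y ≤ 15) = 1 − (1−p)^15 = 1 − 0.0351844 = 0.9648156

0.96482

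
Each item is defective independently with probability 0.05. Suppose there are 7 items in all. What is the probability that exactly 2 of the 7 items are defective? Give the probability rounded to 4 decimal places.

X ~ Binomial(n=7, p=0.05).
P(X=2) = C(7,2) · p^2 · (1−p)^5
= 21 · 0.0025 · 0.77378 = 0.040623

0.0406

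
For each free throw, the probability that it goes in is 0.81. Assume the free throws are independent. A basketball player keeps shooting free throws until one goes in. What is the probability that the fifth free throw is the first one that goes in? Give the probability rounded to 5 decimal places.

0.00106

Geometric (trials to first success), p = 0.81.
P(Y = 5) = (1−p)^4 · p = 0.0013032 · 0.81 = 0.0010556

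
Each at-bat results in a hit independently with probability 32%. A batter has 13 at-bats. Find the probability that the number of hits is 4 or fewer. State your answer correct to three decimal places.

0.593

X ~ Binomial(13, 0.32); P(X ≤ 4) = Σ C(13,k) p^k (1−p)^(13−k) over k:
  k=0: C(13,0)·0.32^0·0.68^13 = 0.00665
  k=1: C(13,1)·0.32^1·0.68^12 = 0.04066
  k=2: C(13,2)·0.32^2·0.68^11 = 0.11481
  k=3: C(13,3)·0.32^3·0.68^10 = 0.19811
  k=4: C(13,4)·0.32^4·0.68^9 = 0.23307
Total = 0.59330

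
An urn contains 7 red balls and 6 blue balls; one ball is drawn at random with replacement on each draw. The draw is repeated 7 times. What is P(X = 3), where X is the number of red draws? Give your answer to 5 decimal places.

X ~ Binomial(n=7, p=0.538462).
P(X=3) = C(7,3) · p^3 · (1−p)^4
= 35 · 0.15612 · 0.045377 = 0.2479498

0.24795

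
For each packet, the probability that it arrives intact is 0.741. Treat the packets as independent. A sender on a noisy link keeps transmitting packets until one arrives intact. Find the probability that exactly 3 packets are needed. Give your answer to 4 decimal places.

Geometric (trials to first success), p = 0.741.
P(Y = 3) = (1−p)^2 · p = 0.067081 · 0.741 = 0.049707

0.0497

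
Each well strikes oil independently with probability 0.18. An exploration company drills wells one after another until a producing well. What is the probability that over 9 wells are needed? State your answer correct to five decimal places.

0.16762

Y = number of wells to the first success; geometric, p = 0.18.
P(Y > 9) = P(first 9 all fail) = (1−p)^9 = 0.1676196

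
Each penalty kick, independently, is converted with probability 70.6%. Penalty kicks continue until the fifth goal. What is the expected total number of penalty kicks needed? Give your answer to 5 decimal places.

Y = total penalty kicks until the fifth success; negative binomial with r=5, p=0.706.
E[Y] = r / p = 5 / 0.706 = 7.0821530

7.08215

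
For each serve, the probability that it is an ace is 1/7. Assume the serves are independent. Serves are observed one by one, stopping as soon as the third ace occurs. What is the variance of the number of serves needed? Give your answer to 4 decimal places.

Y = total serves until the third success; negative binomial with r=3, p=0.142857.
Var(Y) = r(1−p)/p² = 3·0.857143 / 0.142857² = 126.000000

126.0000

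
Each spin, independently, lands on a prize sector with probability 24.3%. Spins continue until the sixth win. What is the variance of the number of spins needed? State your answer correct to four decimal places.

Y = total spins until the sixth success; negative binomial with r=6, p=0.243.
Var(Y) = r(1−p)/p² = 6·0.757 / 0.243² = 76.919169

76.9192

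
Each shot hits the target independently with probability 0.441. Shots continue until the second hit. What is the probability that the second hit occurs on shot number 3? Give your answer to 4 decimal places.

0.2174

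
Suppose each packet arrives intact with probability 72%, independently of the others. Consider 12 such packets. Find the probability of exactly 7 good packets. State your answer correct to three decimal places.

X ~ Binomial(n=12, p=0.72).
P(X=7) = C(12,7) · p^7 · (1−p)^5
= 792 · 0.10031 · 0.001721 = 0.13672

0.137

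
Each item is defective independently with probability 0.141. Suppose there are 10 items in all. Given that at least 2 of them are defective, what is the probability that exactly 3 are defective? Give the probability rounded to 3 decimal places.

X ~ Binomial(10, 0.141). Want P(X=3 | X≥2) = P(X=3) / P(X≥2).
P(X=3) = C(10,3)·0.141^3·0.859^7 = 0.11609
P(X≥2) = 1 − 0.21874 − 0.35905 = 0.42221
Ratio = 0.11609 / 0.42221 = 0.27496

0.275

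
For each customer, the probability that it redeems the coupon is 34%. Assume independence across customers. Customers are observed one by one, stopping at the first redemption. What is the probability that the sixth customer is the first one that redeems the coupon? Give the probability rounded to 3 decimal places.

0.043

Geometric (trials to first success), p = 0.34.
P(Y = 6) = (1−p)^5 · p = 0.12523 · 0.34 = 0.04258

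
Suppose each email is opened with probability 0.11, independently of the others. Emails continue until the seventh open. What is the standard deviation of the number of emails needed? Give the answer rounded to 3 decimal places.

Y = total emails until the seventh success; negative binomial with r=7, p=0.11.
SD(Y) = √[r(1−p)/p²] = √(514.87603) = 22.69088

22.691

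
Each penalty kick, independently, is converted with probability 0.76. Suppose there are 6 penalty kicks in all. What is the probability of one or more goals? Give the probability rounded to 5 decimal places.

0.99981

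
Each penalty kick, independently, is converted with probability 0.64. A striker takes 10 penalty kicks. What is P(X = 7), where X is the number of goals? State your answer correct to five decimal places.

0.24623

X ~ Binomial(n=10, p=0.64).
P(X=7) = C(10,7) · p^7 · (1−p)^3
= 120 · 0.04398 · 0.046656 = 0.2462343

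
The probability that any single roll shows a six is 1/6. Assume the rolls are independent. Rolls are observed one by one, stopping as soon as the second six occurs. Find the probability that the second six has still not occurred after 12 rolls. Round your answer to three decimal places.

Needing more than 12 rolls ⇔ fewer than 2 successes in the first 12. With X ~ Binomial(12, 0.166667), P(Y > 12) = P(X ≤ 1).
  k=0: C(12,0)·0.166667^0·0.833333^12 = 0.11216
  k=1: C(12,1)·0.166667^1·0.833333^11 = 0.26918
P(X ≤ 1) = 0.38133

0.381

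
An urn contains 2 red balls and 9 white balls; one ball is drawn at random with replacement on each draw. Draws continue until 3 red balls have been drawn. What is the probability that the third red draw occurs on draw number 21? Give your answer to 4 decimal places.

Y = trial on which the third success occurs; negative binomial, r=3, p=0.181818.
P(Y=21) = C(20,2) · p^3 · (1−p)^18
= 190 · 0.0060105 · 0.026996 = 0.030829

0.0308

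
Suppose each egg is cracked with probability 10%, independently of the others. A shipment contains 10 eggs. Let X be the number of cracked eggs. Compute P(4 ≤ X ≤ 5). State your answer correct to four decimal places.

X ~ Binomial(10, 0.10); P(4 ≤ X ≤ 5) = Σ C(10,k) p^k (1−p)^(10−k) over k:
  k=4: C(10,4)·0.10^4·0.90^6 = 0.011160
  k=5: C(10,5)·0.10^5·0.90^5 = 0.001488
Total = 0.012648

0.0126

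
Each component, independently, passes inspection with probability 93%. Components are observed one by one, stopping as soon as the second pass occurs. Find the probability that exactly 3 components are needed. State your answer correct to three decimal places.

Y = trial on which the second success occurs; negative binomial, r=2, p=0.93.
P(Y=3) = C(2,1) · p^2 · (1−p)^1
= 2 · 0.8649 · 0.07 = 0.12109

0.121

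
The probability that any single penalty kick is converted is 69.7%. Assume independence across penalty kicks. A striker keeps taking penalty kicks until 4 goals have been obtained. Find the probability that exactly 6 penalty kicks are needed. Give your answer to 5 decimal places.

0.21668

Y = trial on which the fourth success occurs; negative binomial, r=4, p=0.697.
P(Y=6) = C(5,3) · p^4 · (1−p)^2
= 10 · 0.23601 · 0.091809 = 0.2166788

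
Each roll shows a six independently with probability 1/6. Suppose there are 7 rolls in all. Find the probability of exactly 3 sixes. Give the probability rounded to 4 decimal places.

0.0781

X ~ Binomial(n=7, p=0.166667).
P(X=3) = C(7,3) · p^3 · (1−p)^4
= 35 · 0.0046296 · 0.48225 = 0.078143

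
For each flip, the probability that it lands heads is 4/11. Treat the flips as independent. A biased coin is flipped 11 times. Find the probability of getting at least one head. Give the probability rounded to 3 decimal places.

0.993

P(at least one) = 1 − P(none) = 1 − (1 − 0.363636)^11
= 1 − 0.00693 = 0.99307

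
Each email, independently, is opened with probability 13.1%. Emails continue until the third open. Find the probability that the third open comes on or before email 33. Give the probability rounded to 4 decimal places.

0.8253

Finishing within 33 emails ⇔ at least 3 successes in the first 33. With X ~ Binomial(33, 0.131), P(Y ≤ 33) = 1 − P(X ≤ 2).
  k=0: C(33,0)·0.131^0·0.869^33 = 0.009720
  k=1: C(33,1)·0.131^1·0.869^32 = 0.048352
  k=2: C(33,2)·0.131^2·0.869^31 = 0.116624
1 − 0.174697 = 0.825303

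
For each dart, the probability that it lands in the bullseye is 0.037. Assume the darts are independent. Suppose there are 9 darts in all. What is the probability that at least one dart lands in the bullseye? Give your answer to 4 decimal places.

0.2877

P(at least one) = 1 − P(none) = 1 − (1 − 0.037)^9
= 1 − 0.712257 = 0.287743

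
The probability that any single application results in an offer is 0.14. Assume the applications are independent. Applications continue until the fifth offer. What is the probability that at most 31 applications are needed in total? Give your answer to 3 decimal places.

Finishing within 31 applications ⇔ at least 5 successes in the first 31. With X ~ Binomial(31, 0.14), P(Y ≤ 31) = 1 − P(X ≤ 4).
  k=0: C(31,0)·0.14^0·0.86^31 = 0.00932
  k=1: C(31,1)·0.14^1·0.86^30 = 0.04704
  k=2: C(31,2)·0.14^2·0.86^29 = 0.11486
  k=3: C(31,3)·0.14^3·0.86^28 = 0.18075
  k=4: C(31,4)·0.14^4·0.86^27 = 0.20597
1 − 0.55793 = 0.44207

0.442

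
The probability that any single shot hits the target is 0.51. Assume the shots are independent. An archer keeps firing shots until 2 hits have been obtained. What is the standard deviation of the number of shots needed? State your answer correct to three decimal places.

Y = total shots until the second success; negative binomial with r=2, p=0.51.
SD(Y) = √[r(1−p)/p²] = √(3.76778) = 1.94108

1.941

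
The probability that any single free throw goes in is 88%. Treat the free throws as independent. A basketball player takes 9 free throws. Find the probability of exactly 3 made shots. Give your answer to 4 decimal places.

0.0002

X ~ Binomial(n=9, p=0.88).
P(X=3) = C(9,3) · p^3 · (1−p)^6
= 84 · 0.68147 · 2.986e-06 = 0.000171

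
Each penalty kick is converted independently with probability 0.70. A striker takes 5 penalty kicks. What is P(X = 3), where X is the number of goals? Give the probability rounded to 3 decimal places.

X ~ Binomial(n=5, p=0.70).
P(X=3) = C(5,3) · p^3 · (1−p)^2
= 10 · 0.343 · 0.09 = 0.30870

0.309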